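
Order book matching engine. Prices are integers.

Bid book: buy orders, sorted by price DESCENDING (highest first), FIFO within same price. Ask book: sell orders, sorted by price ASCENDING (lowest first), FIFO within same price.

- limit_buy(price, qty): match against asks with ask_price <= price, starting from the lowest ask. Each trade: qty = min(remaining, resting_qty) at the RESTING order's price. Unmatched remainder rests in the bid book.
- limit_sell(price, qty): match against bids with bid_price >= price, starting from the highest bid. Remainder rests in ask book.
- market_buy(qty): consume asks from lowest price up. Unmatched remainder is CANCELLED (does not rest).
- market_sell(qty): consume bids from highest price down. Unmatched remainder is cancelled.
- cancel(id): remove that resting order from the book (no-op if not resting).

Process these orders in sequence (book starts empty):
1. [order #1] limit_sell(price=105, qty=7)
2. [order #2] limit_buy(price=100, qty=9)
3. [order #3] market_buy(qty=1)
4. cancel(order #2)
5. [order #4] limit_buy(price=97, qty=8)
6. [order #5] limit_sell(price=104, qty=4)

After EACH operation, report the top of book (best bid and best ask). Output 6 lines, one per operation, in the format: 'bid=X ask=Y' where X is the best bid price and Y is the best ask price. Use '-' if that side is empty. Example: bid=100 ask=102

After op 1 [order #1] limit_sell(price=105, qty=7): fills=none; bids=[-] asks=[#1:7@105]
After op 2 [order #2] limit_buy(price=100, qty=9): fills=none; bids=[#2:9@100] asks=[#1:7@105]
After op 3 [order #3] market_buy(qty=1): fills=#3x#1:1@105; bids=[#2:9@100] asks=[#1:6@105]
After op 4 cancel(order #2): fills=none; bids=[-] asks=[#1:6@105]
After op 5 [order #4] limit_buy(price=97, qty=8): fills=none; bids=[#4:8@97] asks=[#1:6@105]
After op 6 [order #5] limit_sell(price=104, qty=4): fills=none; bids=[#4:8@97] asks=[#5:4@104 #1:6@105]

Answer: bid=- ask=105
bid=100 ask=105
bid=100 ask=105
bid=- ask=105
bid=97 ask=105
bid=97 ask=104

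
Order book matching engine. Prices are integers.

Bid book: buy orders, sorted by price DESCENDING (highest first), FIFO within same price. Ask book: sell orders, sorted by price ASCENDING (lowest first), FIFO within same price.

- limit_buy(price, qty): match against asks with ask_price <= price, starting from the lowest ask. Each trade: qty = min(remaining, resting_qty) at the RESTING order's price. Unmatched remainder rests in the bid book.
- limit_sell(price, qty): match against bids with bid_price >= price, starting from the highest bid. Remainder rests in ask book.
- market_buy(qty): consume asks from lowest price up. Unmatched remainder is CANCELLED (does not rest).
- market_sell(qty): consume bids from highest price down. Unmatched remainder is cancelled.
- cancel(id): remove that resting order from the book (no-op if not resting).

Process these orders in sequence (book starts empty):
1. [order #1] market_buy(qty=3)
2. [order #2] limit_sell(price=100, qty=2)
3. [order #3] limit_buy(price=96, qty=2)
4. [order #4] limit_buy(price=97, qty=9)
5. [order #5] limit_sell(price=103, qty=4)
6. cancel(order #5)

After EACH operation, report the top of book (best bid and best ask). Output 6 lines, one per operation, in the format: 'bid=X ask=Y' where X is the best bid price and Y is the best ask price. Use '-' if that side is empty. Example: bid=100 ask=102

After op 1 [order #1] market_buy(qty=3): fills=none; bids=[-] asks=[-]
After op 2 [order #2] limit_sell(price=100, qty=2): fills=none; bids=[-] asks=[#2:2@100]
After op 3 [order #3] limit_buy(price=96, qty=2): fills=none; bids=[#3:2@96] asks=[#2:2@100]
After op 4 [order #4] limit_buy(price=97, qty=9): fills=none; bids=[#4:9@97 #3:2@96] asks=[#2:2@100]
After op 5 [order #5] limit_sell(price=103, qty=4): fills=none; bids=[#4:9@97 #3:2@96] asks=[#2:2@100 #5:4@103]
After op 6 cancel(order #5): fills=none; bids=[#4:9@97 #3:2@96] asks=[#2:2@100]

Answer: bid=- ask=-
bid=- ask=100
bid=96 ask=100
bid=97 ask=100
bid=97 ask=100
bid=97 ask=100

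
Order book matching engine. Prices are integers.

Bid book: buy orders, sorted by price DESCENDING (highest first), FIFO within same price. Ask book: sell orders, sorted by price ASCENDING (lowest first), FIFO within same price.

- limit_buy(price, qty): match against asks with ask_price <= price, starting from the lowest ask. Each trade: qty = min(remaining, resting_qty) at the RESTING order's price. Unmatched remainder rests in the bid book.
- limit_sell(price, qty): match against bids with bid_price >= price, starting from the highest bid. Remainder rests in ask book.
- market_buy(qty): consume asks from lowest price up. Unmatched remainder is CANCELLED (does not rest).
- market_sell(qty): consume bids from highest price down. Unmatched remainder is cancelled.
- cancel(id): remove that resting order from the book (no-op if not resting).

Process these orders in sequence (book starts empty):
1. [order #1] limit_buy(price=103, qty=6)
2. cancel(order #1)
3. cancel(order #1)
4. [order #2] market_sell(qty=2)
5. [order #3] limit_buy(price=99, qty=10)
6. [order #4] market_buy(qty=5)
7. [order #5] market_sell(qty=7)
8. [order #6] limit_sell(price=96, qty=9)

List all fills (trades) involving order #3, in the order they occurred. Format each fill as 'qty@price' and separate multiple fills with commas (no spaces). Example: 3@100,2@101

After op 1 [order #1] limit_buy(price=103, qty=6): fills=none; bids=[#1:6@103] asks=[-]
After op 2 cancel(order #1): fills=none; bids=[-] asks=[-]
After op 3 cancel(order #1): fills=none; bids=[-] asks=[-]
After op 4 [order #2] market_sell(qty=2): fills=none; bids=[-] asks=[-]
After op 5 [order #3] limit_buy(price=99, qty=10): fills=none; bids=[#3:10@99] asks=[-]
After op 6 [order #4] market_buy(qty=5): fills=none; bids=[#3:10@99] asks=[-]
After op 7 [order #5] market_sell(qty=7): fills=#3x#5:7@99; bids=[#3:3@99] asks=[-]
After op 8 [order #6] limit_sell(price=96, qty=9): fills=#3x#6:3@99; bids=[-] asks=[#6:6@96]

Answer: 7@99,3@99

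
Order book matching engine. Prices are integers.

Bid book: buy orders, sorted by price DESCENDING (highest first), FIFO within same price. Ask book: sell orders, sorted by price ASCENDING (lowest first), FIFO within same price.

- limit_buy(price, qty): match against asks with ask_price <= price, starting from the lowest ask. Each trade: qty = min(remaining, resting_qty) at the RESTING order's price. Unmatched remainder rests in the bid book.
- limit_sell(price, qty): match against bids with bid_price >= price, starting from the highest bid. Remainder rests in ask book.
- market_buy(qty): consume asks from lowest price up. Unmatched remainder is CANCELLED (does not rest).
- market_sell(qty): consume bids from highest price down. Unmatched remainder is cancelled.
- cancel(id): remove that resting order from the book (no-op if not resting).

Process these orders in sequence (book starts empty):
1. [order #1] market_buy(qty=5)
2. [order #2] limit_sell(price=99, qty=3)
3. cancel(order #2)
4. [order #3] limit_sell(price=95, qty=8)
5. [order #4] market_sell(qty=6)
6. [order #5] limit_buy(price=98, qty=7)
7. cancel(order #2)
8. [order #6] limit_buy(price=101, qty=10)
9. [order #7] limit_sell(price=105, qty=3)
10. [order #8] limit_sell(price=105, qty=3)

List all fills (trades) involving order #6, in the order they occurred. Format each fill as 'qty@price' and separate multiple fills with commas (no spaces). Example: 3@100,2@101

After op 1 [order #1] market_buy(qty=5): fills=none; bids=[-] asks=[-]
After op 2 [order #2] limit_sell(price=99, qty=3): fills=none; bids=[-] asks=[#2:3@99]
After op 3 cancel(order #2): fills=none; bids=[-] asks=[-]
After op 4 [order #3] limit_sell(price=95, qty=8): fills=none; bids=[-] asks=[#3:8@95]
After op 5 [order #4] market_sell(qty=6): fills=none; bids=[-] asks=[#3:8@95]
After op 6 [order #5] limit_buy(price=98, qty=7): fills=#5x#3:7@95; bids=[-] asks=[#3:1@95]
After op 7 cancel(order #2): fills=none; bids=[-] asks=[#3:1@95]
After op 8 [order #6] limit_buy(price=101, qty=10): fills=#6x#3:1@95; bids=[#6:9@101] asks=[-]
After op 9 [order #7] limit_sell(price=105, qty=3): fills=none; bids=[#6:9@101] asks=[#7:3@105]
After op 10 [order #8] limit_sell(price=105, qty=3): fills=none; bids=[#6:9@101] asks=[#7:3@105 #8:3@105]

Answer: 1@95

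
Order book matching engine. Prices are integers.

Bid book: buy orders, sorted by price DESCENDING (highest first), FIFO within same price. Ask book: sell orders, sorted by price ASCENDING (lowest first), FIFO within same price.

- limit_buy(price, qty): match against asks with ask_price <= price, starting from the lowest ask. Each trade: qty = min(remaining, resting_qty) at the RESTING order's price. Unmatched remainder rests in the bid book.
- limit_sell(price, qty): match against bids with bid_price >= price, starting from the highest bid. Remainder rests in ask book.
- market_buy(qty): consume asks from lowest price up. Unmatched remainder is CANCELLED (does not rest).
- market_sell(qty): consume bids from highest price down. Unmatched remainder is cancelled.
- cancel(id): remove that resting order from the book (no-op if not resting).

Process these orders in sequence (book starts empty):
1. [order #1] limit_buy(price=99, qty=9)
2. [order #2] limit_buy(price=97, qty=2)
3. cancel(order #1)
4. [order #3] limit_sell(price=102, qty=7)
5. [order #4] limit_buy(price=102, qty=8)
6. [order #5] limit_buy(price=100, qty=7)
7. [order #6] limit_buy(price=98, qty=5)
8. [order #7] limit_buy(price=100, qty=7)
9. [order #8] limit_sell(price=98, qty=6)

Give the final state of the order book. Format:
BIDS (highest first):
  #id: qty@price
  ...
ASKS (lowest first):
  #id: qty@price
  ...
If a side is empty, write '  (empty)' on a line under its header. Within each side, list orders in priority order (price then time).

After op 1 [order #1] limit_buy(price=99, qty=9): fills=none; bids=[#1:9@99] asks=[-]
After op 2 [order #2] limit_buy(price=97, qty=2): fills=none; bids=[#1:9@99 #2:2@97] asks=[-]
After op 3 cancel(order #1): fills=none; bids=[#2:2@97] asks=[-]
After op 4 [order #3] limit_sell(price=102, qty=7): fills=none; bids=[#2:2@97] asks=[#3:7@102]
After op 5 [order #4] limit_buy(price=102, qty=8): fills=#4x#3:7@102; bids=[#4:1@102 #2:2@97] asks=[-]
After op 6 [order #5] limit_buy(price=100, qty=7): fills=none; bids=[#4:1@102 #5:7@100 #2:2@97] asks=[-]
After op 7 [order #6] limit_buy(price=98, qty=5): fills=none; bids=[#4:1@102 #5:7@100 #6:5@98 #2:2@97] asks=[-]
After op 8 [order #7] limit_buy(price=100, qty=7): fills=none; bids=[#4:1@102 #5:7@100 #7:7@100 #6:5@98 #2:2@97] asks=[-]
After op 9 [order #8] limit_sell(price=98, qty=6): fills=#4x#8:1@102 #5x#8:5@100; bids=[#5:2@100 #7:7@100 #6:5@98 #2:2@97] asks=[-]

Answer: BIDS (highest first):
  #5: 2@100
  #7: 7@100
  #6: 5@98
  #2: 2@97
ASKS (lowest first):
  (empty)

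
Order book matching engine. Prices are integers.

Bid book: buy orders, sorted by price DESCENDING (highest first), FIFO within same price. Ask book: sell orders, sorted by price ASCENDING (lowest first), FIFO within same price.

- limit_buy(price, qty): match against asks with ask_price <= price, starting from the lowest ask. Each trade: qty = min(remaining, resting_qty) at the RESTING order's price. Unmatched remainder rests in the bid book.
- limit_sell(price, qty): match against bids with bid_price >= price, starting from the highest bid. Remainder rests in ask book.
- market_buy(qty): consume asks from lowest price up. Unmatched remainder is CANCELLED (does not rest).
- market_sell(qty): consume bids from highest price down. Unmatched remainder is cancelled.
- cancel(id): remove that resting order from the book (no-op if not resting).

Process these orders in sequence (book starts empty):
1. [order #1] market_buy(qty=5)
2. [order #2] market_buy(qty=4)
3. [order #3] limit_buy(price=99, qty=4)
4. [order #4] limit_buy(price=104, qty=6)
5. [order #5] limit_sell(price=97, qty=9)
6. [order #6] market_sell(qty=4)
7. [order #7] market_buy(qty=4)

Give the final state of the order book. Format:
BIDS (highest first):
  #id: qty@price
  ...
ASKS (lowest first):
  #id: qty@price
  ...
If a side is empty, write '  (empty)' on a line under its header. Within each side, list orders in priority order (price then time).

Answer: BIDS (highest first):
  (empty)
ASKS (lowest first):
  (empty)

Derivation:
After op 1 [order #1] market_buy(qty=5): fills=none; bids=[-] asks=[-]
After op 2 [order #2] market_buy(qty=4): fills=none; bids=[-] asks=[-]
After op 3 [order #3] limit_buy(price=99, qty=4): fills=none; bids=[#3:4@99] asks=[-]
After op 4 [order #4] limit_buy(price=104, qty=6): fills=none; bids=[#4:6@104 #3:4@99] asks=[-]
After op 5 [order #5] limit_sell(price=97, qty=9): fills=#4x#5:6@104 #3x#5:3@99; bids=[#3:1@99] asks=[-]
After op 6 [order #6] market_sell(qty=4): fills=#3x#6:1@99; bids=[-] asks=[-]
After op 7 [order #7] market_buy(qty=4): fills=none; bids=[-] asks=[-]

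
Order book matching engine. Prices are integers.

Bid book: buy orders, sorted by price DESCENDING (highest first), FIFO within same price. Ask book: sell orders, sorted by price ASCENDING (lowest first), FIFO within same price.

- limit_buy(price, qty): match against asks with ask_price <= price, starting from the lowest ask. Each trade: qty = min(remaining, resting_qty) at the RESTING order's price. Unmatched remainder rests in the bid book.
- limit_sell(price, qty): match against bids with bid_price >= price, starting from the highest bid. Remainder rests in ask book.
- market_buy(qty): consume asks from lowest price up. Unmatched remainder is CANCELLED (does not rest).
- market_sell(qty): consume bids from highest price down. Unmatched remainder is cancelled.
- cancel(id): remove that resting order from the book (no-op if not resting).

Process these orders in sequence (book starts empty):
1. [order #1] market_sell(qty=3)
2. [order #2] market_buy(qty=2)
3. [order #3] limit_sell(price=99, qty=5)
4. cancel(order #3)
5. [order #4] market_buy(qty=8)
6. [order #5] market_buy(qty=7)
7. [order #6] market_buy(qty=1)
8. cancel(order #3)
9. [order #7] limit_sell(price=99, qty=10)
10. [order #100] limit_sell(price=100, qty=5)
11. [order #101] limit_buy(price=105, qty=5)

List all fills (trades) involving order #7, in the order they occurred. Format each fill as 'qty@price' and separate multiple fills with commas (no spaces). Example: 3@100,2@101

Answer: 5@99

Derivation:
After op 1 [order #1] market_sell(qty=3): fills=none; bids=[-] asks=[-]
After op 2 [order #2] market_buy(qty=2): fills=none; bids=[-] asks=[-]
After op 3 [order #3] limit_sell(price=99, qty=5): fills=none; bids=[-] asks=[#3:5@99]
After op 4 cancel(order #3): fills=none; bids=[-] asks=[-]
After op 5 [order #4] market_buy(qty=8): fills=none; bids=[-] asks=[-]
After op 6 [order #5] market_buy(qty=7): fills=none; bids=[-] asks=[-]
After op 7 [order #6] market_buy(qty=1): fills=none; bids=[-] asks=[-]
After op 8 cancel(order #3): fills=none; bids=[-] asks=[-]
After op 9 [order #7] limit_sell(price=99, qty=10): fills=none; bids=[-] asks=[#7:10@99]
After op 10 [order #100] limit_sell(price=100, qty=5): fills=none; bids=[-] asks=[#7:10@99 #100:5@100]
After op 11 [order #101] limit_buy(price=105, qty=5): fills=#101x#7:5@99; bids=[-] asks=[#7:5@99 #100:5@100]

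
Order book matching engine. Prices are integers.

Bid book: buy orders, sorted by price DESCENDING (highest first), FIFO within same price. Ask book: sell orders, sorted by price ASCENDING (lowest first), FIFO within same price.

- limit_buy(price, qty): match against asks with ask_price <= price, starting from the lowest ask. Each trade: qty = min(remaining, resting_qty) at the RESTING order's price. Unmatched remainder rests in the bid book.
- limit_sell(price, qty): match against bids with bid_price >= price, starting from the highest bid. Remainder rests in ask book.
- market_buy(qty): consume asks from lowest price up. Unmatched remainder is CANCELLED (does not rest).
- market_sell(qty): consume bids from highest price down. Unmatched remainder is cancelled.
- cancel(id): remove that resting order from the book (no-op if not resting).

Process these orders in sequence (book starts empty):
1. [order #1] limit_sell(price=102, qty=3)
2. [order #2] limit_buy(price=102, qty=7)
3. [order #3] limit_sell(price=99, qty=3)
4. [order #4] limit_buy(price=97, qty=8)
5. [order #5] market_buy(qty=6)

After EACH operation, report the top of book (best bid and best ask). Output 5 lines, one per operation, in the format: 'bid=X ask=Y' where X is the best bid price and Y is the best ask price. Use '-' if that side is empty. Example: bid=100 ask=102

Answer: bid=- ask=102
bid=102 ask=-
bid=102 ask=-
bid=102 ask=-
bid=102 ask=-

Derivation:
After op 1 [order #1] limit_sell(price=102, qty=3): fills=none; bids=[-] asks=[#1:3@102]
After op 2 [order #2] limit_buy(price=102, qty=7): fills=#2x#1:3@102; bids=[#2:4@102] asks=[-]
After op 3 [order #3] limit_sell(price=99, qty=3): fills=#2x#3:3@102; bids=[#2:1@102] asks=[-]
After op 4 [order #4] limit_buy(price=97, qty=8): fills=none; bids=[#2:1@102 #4:8@97] asks=[-]
After op 5 [order #5] market_buy(qty=6): fills=none; bids=[#2:1@102 #4:8@97] asks=[-]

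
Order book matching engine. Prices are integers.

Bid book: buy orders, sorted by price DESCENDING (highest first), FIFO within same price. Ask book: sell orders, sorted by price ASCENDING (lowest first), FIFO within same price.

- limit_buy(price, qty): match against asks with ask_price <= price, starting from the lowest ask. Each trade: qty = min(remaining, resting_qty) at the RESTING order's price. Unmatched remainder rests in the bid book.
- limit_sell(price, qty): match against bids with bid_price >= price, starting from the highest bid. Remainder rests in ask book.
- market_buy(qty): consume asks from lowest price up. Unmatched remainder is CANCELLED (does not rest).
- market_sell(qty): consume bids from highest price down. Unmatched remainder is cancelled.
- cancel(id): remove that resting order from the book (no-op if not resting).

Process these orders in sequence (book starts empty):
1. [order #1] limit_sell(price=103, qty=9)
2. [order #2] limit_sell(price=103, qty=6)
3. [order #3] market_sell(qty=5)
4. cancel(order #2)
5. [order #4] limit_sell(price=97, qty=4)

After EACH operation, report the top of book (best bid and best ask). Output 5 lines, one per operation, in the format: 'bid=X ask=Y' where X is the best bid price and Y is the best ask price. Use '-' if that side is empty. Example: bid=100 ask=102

After op 1 [order #1] limit_sell(price=103, qty=9): fills=none; bids=[-] asks=[#1:9@103]
After op 2 [order #2] limit_sell(price=103, qty=6): fills=none; bids=[-] asks=[#1:9@103 #2:6@103]
After op 3 [order #3] market_sell(qty=5): fills=none; bids=[-] asks=[#1:9@103 #2:6@103]
After op 4 cancel(order #2): fills=none; bids=[-] asks=[#1:9@103]
After op 5 [order #4] limit_sell(price=97, qty=4): fills=none; bids=[-] asks=[#4:4@97 #1:9@103]

Answer: bid=- ask=103
bid=- ask=103
bid=- ask=103
bid=- ask=103
bid=- ask=97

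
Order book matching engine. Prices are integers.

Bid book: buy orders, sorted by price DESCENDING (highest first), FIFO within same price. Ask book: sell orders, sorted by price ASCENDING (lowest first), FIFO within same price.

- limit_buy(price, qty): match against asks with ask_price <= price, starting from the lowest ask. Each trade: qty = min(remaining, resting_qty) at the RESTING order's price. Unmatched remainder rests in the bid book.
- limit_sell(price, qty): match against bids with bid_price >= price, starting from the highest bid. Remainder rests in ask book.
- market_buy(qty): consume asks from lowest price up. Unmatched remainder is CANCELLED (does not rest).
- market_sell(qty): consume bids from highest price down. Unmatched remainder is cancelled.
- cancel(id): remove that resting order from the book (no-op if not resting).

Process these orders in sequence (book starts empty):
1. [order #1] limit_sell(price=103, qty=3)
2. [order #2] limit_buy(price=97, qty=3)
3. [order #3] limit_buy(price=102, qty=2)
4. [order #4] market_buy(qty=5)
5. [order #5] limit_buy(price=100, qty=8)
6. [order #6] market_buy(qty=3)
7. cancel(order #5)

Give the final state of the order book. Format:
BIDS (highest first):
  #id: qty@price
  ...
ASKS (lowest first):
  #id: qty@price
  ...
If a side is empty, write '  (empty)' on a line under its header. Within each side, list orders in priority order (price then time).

Answer: BIDS (highest first):
  #3: 2@102
  #2: 3@97
ASKS (lowest first):
  (empty)

Derivation:
After op 1 [order #1] limit_sell(price=103, qty=3): fills=none; bids=[-] asks=[#1:3@103]
After op 2 [order #2] limit_buy(price=97, qty=3): fills=none; bids=[#2:3@97] asks=[#1:3@103]
After op 3 [order #3] limit_buy(price=102, qty=2): fills=none; bids=[#3:2@102 #2:3@97] asks=[#1:3@103]
After op 4 [order #4] market_buy(qty=5): fills=#4x#1:3@103; bids=[#3:2@102 #2:3@97] asks=[-]
After op 5 [order #5] limit_buy(price=100, qty=8): fills=none; bids=[#3:2@102 #5:8@100 #2:3@97] asks=[-]
After op 6 [order #6] market_buy(qty=3): fills=none; bids=[#3:2@102 #5:8@100 #2:3@97] asks=[-]
After op 7 cancel(order #5): fills=none; bids=[#3:2@102 #2:3@97] asks=[-]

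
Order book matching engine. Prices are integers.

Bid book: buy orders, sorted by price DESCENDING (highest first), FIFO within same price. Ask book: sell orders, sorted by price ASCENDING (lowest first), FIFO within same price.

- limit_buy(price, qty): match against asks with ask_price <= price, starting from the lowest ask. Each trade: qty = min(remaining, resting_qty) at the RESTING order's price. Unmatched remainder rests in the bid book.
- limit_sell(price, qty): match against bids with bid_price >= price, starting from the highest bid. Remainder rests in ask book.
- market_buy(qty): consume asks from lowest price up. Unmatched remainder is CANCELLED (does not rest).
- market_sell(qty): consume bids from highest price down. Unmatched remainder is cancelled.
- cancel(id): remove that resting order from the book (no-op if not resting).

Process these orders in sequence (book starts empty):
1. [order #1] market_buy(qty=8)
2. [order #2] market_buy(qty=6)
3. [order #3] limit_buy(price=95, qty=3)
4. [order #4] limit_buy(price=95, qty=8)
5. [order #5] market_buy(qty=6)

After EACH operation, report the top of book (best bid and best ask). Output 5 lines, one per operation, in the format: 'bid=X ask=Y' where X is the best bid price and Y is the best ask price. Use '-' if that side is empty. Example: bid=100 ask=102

After op 1 [order #1] market_buy(qty=8): fills=none; bids=[-] asks=[-]
After op 2 [order #2] market_buy(qty=6): fills=none; bids=[-] asks=[-]
After op 3 [order #3] limit_buy(price=95, qty=3): fills=none; bids=[#3:3@95] asks=[-]
After op 4 [order #4] limit_buy(price=95, qty=8): fills=none; bids=[#3:3@95 #4:8@95] asks=[-]
After op 5 [order #5] market_buy(qty=6): fills=none; bids=[#3:3@95 #4:8@95] asks=[-]

Answer: bid=- ask=-
bid=- ask=-
bid=95 ask=-
bid=95 ask=-
bid=95 ask=-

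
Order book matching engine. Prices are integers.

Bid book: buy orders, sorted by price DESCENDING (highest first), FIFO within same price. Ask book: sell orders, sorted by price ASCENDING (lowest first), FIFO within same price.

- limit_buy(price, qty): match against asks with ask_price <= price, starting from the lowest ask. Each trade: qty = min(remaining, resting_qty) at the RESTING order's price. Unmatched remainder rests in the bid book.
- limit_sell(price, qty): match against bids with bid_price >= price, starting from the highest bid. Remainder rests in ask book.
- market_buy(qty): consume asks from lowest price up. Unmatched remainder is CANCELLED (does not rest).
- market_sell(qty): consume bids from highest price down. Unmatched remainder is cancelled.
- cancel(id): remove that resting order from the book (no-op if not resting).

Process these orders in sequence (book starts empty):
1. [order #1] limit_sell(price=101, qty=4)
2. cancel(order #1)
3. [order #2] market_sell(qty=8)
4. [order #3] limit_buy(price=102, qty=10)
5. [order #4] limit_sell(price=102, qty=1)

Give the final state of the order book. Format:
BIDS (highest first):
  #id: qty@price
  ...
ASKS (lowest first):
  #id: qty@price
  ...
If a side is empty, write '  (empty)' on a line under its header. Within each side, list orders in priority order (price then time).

Answer: BIDS (highest first):
  #3: 9@102
ASKS (lowest first):
  (empty)

Derivation:
After op 1 [order #1] limit_sell(price=101, qty=4): fills=none; bids=[-] asks=[#1:4@101]
After op 2 cancel(order #1): fills=none; bids=[-] asks=[-]
After op 3 [order #2] market_sell(qty=8): fills=none; bids=[-] asks=[-]
After op 4 [order #3] limit_buy(price=102, qty=10): fills=none; bids=[#3:10@102] asks=[-]
After op 5 [order #4] limit_sell(price=102, qty=1): fills=#3x#4:1@102; bids=[#3:9@102] asks=[-]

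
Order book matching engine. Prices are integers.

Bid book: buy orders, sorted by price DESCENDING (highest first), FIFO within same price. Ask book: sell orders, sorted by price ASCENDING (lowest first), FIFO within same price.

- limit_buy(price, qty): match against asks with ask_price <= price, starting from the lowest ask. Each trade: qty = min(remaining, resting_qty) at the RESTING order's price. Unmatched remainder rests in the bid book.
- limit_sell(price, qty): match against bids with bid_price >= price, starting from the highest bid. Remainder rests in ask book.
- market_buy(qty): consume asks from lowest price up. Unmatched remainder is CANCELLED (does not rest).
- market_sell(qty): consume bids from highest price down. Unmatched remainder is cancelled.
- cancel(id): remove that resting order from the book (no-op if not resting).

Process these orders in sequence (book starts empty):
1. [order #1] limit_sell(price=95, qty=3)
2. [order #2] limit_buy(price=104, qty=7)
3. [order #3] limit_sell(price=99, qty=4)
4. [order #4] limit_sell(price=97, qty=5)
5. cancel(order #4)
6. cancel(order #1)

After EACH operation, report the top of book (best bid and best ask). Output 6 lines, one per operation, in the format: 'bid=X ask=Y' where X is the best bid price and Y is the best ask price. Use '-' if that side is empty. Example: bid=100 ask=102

After op 1 [order #1] limit_sell(price=95, qty=3): fills=none; bids=[-] asks=[#1:3@95]
After op 2 [order #2] limit_buy(price=104, qty=7): fills=#2x#1:3@95; bids=[#2:4@104] asks=[-]
After op 3 [order #3] limit_sell(price=99, qty=4): fills=#2x#3:4@104; bids=[-] asks=[-]
After op 4 [order #4] limit_sell(price=97, qty=5): fills=none; bids=[-] asks=[#4:5@97]
After op 5 cancel(order #4): fills=none; bids=[-] asks=[-]
After op 6 cancel(order #1): fills=none; bids=[-] asks=[-]

Answer: bid=- ask=95
bid=104 ask=-
bid=- ask=-
bid=- ask=97
bid=- ask=-
bid=- ask=-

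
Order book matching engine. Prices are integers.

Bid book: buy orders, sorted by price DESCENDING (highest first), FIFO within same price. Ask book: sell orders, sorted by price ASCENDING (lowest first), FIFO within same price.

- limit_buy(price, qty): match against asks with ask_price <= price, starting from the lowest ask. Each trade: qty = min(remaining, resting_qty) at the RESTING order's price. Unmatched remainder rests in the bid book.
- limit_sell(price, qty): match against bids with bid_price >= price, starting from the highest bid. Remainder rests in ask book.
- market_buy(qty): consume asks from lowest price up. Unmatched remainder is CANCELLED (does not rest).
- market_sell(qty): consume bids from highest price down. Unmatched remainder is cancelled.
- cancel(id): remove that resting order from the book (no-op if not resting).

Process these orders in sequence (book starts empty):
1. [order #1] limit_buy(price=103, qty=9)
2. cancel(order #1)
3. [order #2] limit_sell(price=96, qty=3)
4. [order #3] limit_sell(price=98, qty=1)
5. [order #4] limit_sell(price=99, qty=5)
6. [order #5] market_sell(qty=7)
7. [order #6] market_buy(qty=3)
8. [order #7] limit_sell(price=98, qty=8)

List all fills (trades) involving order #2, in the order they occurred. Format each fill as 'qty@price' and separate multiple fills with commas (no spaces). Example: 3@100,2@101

After op 1 [order #1] limit_buy(price=103, qty=9): fills=none; bids=[#1:9@103] asks=[-]
After op 2 cancel(order #1): fills=none; bids=[-] asks=[-]
After op 3 [order #2] limit_sell(price=96, qty=3): fills=none; bids=[-] asks=[#2:3@96]
After op 4 [order #3] limit_sell(price=98, qty=1): fills=none; bids=[-] asks=[#2:3@96 #3:1@98]
After op 5 [order #4] limit_sell(price=99, qty=5): fills=none; bids=[-] asks=[#2:3@96 #3:1@98 #4:5@99]
After op 6 [order #5] market_sell(qty=7): fills=none; bids=[-] asks=[#2:3@96 #3:1@98 #4:5@99]
After op 7 [order #6] market_buy(qty=3): fills=#6x#2:3@96; bids=[-] asks=[#3:1@98 #4:5@99]
After op 8 [order #7] limit_sell(price=98, qty=8): fills=none; bids=[-] asks=[#3:1@98 #7:8@98 #4:5@99]

Answer: 3@96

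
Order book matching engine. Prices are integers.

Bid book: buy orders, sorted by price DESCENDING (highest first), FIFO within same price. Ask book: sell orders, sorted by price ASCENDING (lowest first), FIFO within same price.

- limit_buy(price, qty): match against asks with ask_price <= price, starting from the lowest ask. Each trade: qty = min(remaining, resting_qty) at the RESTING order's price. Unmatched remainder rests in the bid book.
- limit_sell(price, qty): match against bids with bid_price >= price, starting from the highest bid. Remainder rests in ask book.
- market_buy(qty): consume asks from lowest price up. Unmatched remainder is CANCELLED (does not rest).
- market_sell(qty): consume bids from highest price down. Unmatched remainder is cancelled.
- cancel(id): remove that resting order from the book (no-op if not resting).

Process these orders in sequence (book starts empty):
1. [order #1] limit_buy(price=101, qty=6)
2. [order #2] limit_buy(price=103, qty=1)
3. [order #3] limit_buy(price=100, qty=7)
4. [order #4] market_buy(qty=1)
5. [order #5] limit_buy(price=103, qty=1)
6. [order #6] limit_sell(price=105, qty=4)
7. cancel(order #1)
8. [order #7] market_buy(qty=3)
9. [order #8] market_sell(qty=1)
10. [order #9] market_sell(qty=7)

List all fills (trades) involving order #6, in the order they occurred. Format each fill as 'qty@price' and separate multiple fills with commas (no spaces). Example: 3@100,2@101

Answer: 3@105

Derivation:
After op 1 [order #1] limit_buy(price=101, qty=6): fills=none; bids=[#1:6@101] asks=[-]
After op 2 [order #2] limit_buy(price=103, qty=1): fills=none; bids=[#2:1@103 #1:6@101] asks=[-]
After op 3 [order #3] limit_buy(price=100, qty=7): fills=none; bids=[#2:1@103 #1:6@101 #3:7@100] asks=[-]
After op 4 [order #4] market_buy(qty=1): fills=none; bids=[#2:1@103 #1:6@101 #3:7@100] asks=[-]
After op 5 [order #5] limit_buy(price=103, qty=1): fills=none; bids=[#2:1@103 #5:1@103 #1:6@101 #3:7@100] asks=[-]
After op 6 [order #6] limit_sell(price=105, qty=4): fills=none; bids=[#2:1@103 #5:1@103 #1:6@101 #3:7@100] asks=[#6:4@105]
After op 7 cancel(order #1): fills=none; bids=[#2:1@103 #5:1@103 #3:7@100] asks=[#6:4@105]
After op 8 [order #7] market_buy(qty=3): fills=#7x#6:3@105; bids=[#2:1@103 #5:1@103 #3:7@100] asks=[#6:1@105]
After op 9 [order #8] market_sell(qty=1): fills=#2x#8:1@103; bids=[#5:1@103 #3:7@100] asks=[#6:1@105]
After op 10 [order #9] market_sell(qty=7): fills=#5x#9:1@103 #3x#9:6@100; bids=[#3:1@100] asks=[#6:1@105]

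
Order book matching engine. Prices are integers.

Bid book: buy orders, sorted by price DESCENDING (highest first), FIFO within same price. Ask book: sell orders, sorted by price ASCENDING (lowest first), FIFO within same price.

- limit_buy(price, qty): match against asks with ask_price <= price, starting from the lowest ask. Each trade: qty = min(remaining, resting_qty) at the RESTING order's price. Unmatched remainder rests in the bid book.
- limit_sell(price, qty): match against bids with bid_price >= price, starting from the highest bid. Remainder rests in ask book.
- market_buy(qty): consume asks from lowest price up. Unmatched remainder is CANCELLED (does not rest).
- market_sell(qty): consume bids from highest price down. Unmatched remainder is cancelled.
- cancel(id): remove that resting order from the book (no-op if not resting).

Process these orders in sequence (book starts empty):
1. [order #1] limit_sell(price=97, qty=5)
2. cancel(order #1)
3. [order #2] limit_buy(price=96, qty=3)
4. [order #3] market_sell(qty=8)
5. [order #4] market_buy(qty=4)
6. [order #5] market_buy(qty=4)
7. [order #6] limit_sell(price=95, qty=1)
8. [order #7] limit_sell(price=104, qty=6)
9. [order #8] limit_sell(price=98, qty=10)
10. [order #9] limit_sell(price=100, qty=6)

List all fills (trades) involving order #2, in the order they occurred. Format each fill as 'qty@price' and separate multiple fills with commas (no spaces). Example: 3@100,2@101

After op 1 [order #1] limit_sell(price=97, qty=5): fills=none; bids=[-] asks=[#1:5@97]
After op 2 cancel(order #1): fills=none; bids=[-] asks=[-]
After op 3 [order #2] limit_buy(price=96, qty=3): fills=none; bids=[#2:3@96] asks=[-]
After op 4 [order #3] market_sell(qty=8): fills=#2x#3:3@96; bids=[-] asks=[-]
After op 5 [order #4] market_buy(qty=4): fills=none; bids=[-] asks=[-]
After op 6 [order #5] market_buy(qty=4): fills=none; bids=[-] asks=[-]
After op 7 [order #6] limit_sell(price=95, qty=1): fills=none; bids=[-] asks=[#6:1@95]
After op 8 [order #7] limit_sell(price=104, qty=6): fills=none; bids=[-] asks=[#6:1@95 #7:6@104]
After op 9 [order #8] limit_sell(price=98, qty=10): fills=none; bids=[-] asks=[#6:1@95 #8:10@98 #7:6@104]
After op 10 [order #9] limit_sell(price=100, qty=6): fills=none; bids=[-] asks=[#6:1@95 #8:10@98 #9:6@100 #7:6@104]

Answer: 3@96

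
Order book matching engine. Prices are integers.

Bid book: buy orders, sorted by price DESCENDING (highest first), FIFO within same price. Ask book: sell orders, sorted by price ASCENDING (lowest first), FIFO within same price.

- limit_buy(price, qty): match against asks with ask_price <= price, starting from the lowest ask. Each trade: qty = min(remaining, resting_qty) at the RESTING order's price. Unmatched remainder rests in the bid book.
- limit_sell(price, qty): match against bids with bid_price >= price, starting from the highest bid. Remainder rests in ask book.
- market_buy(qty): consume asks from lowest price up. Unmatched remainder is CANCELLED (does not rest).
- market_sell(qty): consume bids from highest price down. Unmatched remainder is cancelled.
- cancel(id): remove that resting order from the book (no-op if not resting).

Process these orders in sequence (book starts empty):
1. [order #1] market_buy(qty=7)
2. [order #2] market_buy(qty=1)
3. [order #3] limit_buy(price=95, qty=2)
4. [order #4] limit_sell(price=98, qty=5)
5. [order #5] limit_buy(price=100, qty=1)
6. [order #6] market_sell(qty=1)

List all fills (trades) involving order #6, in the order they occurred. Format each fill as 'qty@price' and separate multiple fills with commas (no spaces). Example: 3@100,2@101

Answer: 1@95

Derivation:
After op 1 [order #1] market_buy(qty=7): fills=none; bids=[-] asks=[-]
After op 2 [order #2] market_buy(qty=1): fills=none; bids=[-] asks=[-]
After op 3 [order #3] limit_buy(price=95, qty=2): fills=none; bids=[#3:2@95] asks=[-]
After op 4 [order #4] limit_sell(price=98, qty=5): fills=none; bids=[#3:2@95] asks=[#4:5@98]
After op 5 [order #5] limit_buy(price=100, qty=1): fills=#5x#4:1@98; bids=[#3:2@95] asks=[#4:4@98]
After op 6 [order #6] market_sell(qty=1): fills=#3x#6:1@95; bids=[#3:1@95] asks=[#4:4@98]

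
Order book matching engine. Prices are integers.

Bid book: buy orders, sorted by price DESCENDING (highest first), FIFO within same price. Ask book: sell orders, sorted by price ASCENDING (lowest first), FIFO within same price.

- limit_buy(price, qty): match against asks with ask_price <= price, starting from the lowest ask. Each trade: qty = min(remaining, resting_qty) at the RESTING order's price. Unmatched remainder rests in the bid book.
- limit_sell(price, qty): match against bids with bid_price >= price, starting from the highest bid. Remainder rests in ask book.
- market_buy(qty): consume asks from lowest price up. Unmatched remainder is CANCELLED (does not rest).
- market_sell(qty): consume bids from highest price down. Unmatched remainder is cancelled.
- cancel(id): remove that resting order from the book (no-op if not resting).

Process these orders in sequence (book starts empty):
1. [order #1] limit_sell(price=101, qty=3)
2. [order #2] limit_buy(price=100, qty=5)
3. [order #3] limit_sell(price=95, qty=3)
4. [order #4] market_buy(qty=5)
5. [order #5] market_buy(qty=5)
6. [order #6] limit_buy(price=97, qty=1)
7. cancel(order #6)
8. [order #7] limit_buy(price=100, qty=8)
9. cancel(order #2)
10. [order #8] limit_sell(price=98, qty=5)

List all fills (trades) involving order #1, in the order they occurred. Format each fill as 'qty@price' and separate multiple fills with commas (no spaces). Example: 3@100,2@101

After op 1 [order #1] limit_sell(price=101, qty=3): fills=none; bids=[-] asks=[#1:3@101]
After op 2 [order #2] limit_buy(price=100, qty=5): fills=none; bids=[#2:5@100] asks=[#1:3@101]
After op 3 [order #3] limit_sell(price=95, qty=3): fills=#2x#3:3@100; bids=[#2:2@100] asks=[#1:3@101]
After op 4 [order #4] market_buy(qty=5): fills=#4x#1:3@101; bids=[#2:2@100] asks=[-]
After op 5 [order #5] market_buy(qty=5): fills=none; bids=[#2:2@100] asks=[-]
After op 6 [order #6] limit_buy(price=97, qty=1): fills=none; bids=[#2:2@100 #6:1@97] asks=[-]
After op 7 cancel(order #6): fills=none; bids=[#2:2@100] asks=[-]
After op 8 [order #7] limit_buy(price=100, qty=8): fills=none; bids=[#2:2@100 #7:8@100] asks=[-]
After op 9 cancel(order #2): fills=none; bids=[#7:8@100] asks=[-]
After op 10 [order #8] limit_sell(price=98, qty=5): fills=#7x#8:5@100; bids=[#7:3@100] asks=[-]

Answer: 3@101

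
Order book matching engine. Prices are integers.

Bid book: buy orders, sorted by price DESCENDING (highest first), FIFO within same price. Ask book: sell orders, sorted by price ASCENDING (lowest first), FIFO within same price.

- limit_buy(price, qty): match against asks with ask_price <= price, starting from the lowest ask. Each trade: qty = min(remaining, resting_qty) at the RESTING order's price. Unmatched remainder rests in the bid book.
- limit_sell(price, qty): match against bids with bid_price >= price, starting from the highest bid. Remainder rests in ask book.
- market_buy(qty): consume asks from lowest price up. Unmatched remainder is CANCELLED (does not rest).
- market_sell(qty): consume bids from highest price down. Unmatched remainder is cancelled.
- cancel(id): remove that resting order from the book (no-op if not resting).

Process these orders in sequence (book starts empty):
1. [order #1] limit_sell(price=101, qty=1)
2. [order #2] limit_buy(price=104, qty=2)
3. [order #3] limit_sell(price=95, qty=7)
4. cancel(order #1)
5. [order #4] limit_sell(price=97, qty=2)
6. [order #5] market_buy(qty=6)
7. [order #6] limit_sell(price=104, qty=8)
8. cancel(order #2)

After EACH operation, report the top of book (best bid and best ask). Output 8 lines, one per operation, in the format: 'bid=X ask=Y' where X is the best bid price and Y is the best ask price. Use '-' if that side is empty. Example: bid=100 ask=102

After op 1 [order #1] limit_sell(price=101, qty=1): fills=none; bids=[-] asks=[#1:1@101]
After op 2 [order #2] limit_buy(price=104, qty=2): fills=#2x#1:1@101; bids=[#2:1@104] asks=[-]
After op 3 [order #3] limit_sell(price=95, qty=7): fills=#2x#3:1@104; bids=[-] asks=[#3:6@95]
After op 4 cancel(order #1): fills=none; bids=[-] asks=[#3:6@95]
After op 5 [order #4] limit_sell(price=97, qty=2): fills=none; bids=[-] asks=[#3:6@95 #4:2@97]
After op 6 [order #5] market_buy(qty=6): fills=#5x#3:6@95; bids=[-] asks=[#4:2@97]
After op 7 [order #6] limit_sell(price=104, qty=8): fills=none; bids=[-] asks=[#4:2@97 #6:8@104]
After op 8 cancel(order #2): fills=none; bids=[-] asks=[#4:2@97 #6:8@104]

Answer: bid=- ask=101
bid=104 ask=-
bid=- ask=95
bid=- ask=95
bid=- ask=95
bid=- ask=97
bid=- ask=97
bid=- ask=97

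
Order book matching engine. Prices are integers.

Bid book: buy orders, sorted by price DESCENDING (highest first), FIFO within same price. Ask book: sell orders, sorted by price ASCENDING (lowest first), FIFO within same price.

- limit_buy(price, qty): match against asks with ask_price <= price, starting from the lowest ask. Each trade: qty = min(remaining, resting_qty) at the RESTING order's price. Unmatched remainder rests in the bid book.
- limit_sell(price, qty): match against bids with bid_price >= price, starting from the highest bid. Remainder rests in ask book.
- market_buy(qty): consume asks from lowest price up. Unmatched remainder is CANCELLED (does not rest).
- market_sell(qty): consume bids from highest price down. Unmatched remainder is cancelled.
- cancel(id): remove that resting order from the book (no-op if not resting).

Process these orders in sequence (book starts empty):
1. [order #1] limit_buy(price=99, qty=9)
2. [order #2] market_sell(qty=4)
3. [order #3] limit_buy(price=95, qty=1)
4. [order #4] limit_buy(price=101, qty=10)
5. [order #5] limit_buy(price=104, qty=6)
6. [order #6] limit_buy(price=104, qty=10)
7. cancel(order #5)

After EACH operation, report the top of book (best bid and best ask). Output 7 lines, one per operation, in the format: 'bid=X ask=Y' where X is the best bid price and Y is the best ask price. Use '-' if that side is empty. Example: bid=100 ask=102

Answer: bid=99 ask=-
bid=99 ask=-
bid=99 ask=-
bid=101 ask=-
bid=104 ask=-
bid=104 ask=-
bid=104 ask=-

Derivation:
After op 1 [order #1] limit_buy(price=99, qty=9): fills=none; bids=[#1:9@99] asks=[-]
After op 2 [order #2] market_sell(qty=4): fills=#1x#2:4@99; bids=[#1:5@99] asks=[-]
After op 3 [order #3] limit_buy(price=95, qty=1): fills=none; bids=[#1:5@99 #3:1@95] asks=[-]
After op 4 [order #4] limit_buy(price=101, qty=10): fills=none; bids=[#4:10@101 #1:5@99 #3:1@95] asks=[-]
After op 5 [order #5] limit_buy(price=104, qty=6): fills=none; bids=[#5:6@104 #4:10@101 #1:5@99 #3:1@95] asks=[-]
After op 6 [order #6] limit_buy(price=104, qty=10): fills=none; bids=[#5:6@104 #6:10@104 #4:10@101 #1:5@99 #3:1@95] asks=[-]
After op 7 cancel(order #5): fills=none; bids=[#6:10@104 #4:10@101 #1:5@99 #3:1@95] asks=[-]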